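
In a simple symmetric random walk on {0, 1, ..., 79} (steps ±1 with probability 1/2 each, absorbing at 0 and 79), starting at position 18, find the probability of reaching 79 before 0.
P(hit 79 before 0) = 18/79

Let u_k = P(hit 79 before 0 | start at k). Then u_0 = 0, u_79 = 1, and u_k = u_{k-1}/2 + u_{k+1}/2 for 1 ≤ k ≤ 78. This harmonic recurrence is solved by u_k = k/79, giving u_18 = 18/79.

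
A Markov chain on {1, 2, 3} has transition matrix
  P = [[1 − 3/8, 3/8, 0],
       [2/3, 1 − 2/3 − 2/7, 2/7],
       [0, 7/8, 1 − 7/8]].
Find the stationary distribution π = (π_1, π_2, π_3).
π = (784/1369, 441/1369, 144/1369)

This is a birth-death chain on three states, which satisfies detailed balance: π_1 · P_{12} = π_2 · P_{21} and π_2 · P_{23} = π_3 · P_{32}.
From π_1 · 3/8 = π_2 · 2/3: π_2/π_1 = (3/8)/(2/3) = 9/16.
From π_2 · 2/7 = π_3 · 7/8: π_3/π_2 = (2/7)/(7/8) = 16/49.
Take π_1 proportional to 1; then unnormalized π = (1, 9/16, 9/49). Normalize by dividing by the sum 1369/784:
  π = (784/1369, 441/1369, 144/1369).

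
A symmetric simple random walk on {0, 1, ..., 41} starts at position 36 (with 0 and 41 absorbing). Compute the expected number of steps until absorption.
E[τ | X_0 = 36] = 180

Let v_k = E[τ | X_0 = k]. Boundary: v_0 = v_41 = 0. Recurrence: v_k = 1 + (v_{k-1} + v_{k+1})/2 for 1 ≤ k ≤ 40. The particular solution to v_k − (v_{k-1} + v_{k+1})/2 = 1 is v_k = −k^2. Adding homogeneous solution A + B k and matching boundaries gives v_k = k (41 − k). Substituting k = 36: v_36 = 36 · 5 = 180.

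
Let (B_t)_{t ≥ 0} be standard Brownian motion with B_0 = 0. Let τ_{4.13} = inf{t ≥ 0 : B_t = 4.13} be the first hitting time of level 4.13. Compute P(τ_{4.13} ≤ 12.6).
P(τ_{4.13} ≤ 12.6) = 2(1 − Φ(4.13/√12.6)) = 2(1 − Φ(1.1635)) ≈ 0.2446

By the reflection principle for standard BM, P(τ_b ≤ t) = 2 · P(B_t ≥ b). Since B_t ~ N(0, t), P(B_t ≥ 4.13) = 1 − Φ(4.13/√t) = 1 − Φ(4.13/√12.6) = 1 − Φ(1.1635) ≈ 0.12231. Doubling: P(τ_{4.13} ≤ 12.6) ≈ 2 · 0.12231 = 0.24462 ≈ 0.2446.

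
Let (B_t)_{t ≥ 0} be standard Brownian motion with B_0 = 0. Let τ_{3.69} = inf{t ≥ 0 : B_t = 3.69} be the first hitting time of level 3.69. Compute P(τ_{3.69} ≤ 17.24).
P(τ_{3.69} ≤ 17.24) = 2(1 − Φ(3.69/√17.24)) = 2(1 − Φ(0.8887)) ≈ 0.3742

By the reflection principle for standard BM, P(τ_b ≤ t) = 2 · P(B_t ≥ b). Since B_t ~ N(0, t), P(B_t ≥ 3.69) = 1 − Φ(3.69/√t) = 1 − Φ(3.69/√17.24) = 1 − Φ(0.8887) ≈ 0.18708. Doubling: P(τ_{3.69} ≤ 17.24) ≈ 2 · 0.18708 = 0.37416 ≈ 0.3742.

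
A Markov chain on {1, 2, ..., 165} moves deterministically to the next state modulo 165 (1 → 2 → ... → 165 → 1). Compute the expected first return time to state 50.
E[T_50 | X_0 = 50] = 165

The chain cycles deterministically, so starting at state 50 it returns in exactly 165 steps. Equivalently, the stationary distribution is uniform π_j = 1/165 for every state j, so by Kac's formula E[T_50] = 1/π_50 = 165.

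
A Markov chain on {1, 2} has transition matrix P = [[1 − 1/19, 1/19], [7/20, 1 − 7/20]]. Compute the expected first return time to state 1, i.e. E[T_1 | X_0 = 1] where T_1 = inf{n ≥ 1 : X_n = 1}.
E[T_1 | X_0 = 1] = 1/π_1 = 153/133

For an irreducible recurrent Markov chain with stationary distribution π, E[T_i | X_0 = i] = 1/π_i (Kac's formula). Here π_1 = (7/20)/(1/19 + 7/20) = (7/20)/(153/380) = 133/153, so E[T_1 | X_0 = 1] = 1/π_1 = (1/19 + 7/20)/(7/20) = (153/380)/(7/20) = 153/133.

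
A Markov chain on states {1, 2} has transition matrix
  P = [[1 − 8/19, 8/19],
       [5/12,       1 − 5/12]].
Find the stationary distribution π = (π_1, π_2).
π_1 = 95/191, π_2 = 96/191

Solve πP = π with π_1 + π_2 = 1. From πP = π: π_1 · (1 − 8/19) + π_2 · 5/12 = π_1 ⇒ π_2 · 5/12 = π_1 · 8/19 ⇒ π_2/π_1 = (8/19)/(5/12) = 96/95. Together with π_1 + π_2 = 1:
  π_1 = (5/12)/(8/19 + 5/12) = (5/12)/(191/228) = 95/191,
  π_2 = (8/19)/(8/19 + 5/12) = (8/19)/(191/228) = 96/191.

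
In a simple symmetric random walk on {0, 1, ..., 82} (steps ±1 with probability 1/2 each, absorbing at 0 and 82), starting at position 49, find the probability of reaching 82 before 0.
P(hit 82 before 0) = 49/82

Let u_k = P(hit 82 before 0 | start at k). Then u_0 = 0, u_82 = 1, and u_k = u_{k-1}/2 + u_{k+1}/2 for 1 ≤ k ≤ 81. This harmonic recurrence is solved by u_k = k/82, giving u_49 = 49/82.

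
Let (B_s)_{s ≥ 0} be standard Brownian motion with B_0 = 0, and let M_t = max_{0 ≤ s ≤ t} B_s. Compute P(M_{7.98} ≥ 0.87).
P(M_{7.98} ≥ 0.87) = 2·P(B_{7.98} ≥ 0.87) = 2(1 − Φ(0.87/√7.98)) ≈ 0.7581

By the reflection principle for Brownian motion, P(M_t ≥ a) = 2 · P(B_t ≥ a) for a ≥ 0. Since B_t ~ N(0, t), P(B_t ≥ 0.87) = 1 − Φ(0.87/√t) = 1 − Φ(0.87/√7.98) = 1 − Φ(0.3080). So
  P(M_{7.98} ≥ 0.87) = 2(1 − Φ(0.3080)) ≈ 0.7581.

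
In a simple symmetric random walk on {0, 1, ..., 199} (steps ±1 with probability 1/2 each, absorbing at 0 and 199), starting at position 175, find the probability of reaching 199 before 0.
P(hit 199 before 0) = 175/199

Let u_k = P(hit 199 before 0 | start at k). Then u_0 = 0, u_199 = 1, and u_k = u_{k-1}/2 + u_{k+1}/2 for 1 ≤ k ≤ 198. This harmonic recurrence is solved by u_k = k/199, giving u_175 = 175/199.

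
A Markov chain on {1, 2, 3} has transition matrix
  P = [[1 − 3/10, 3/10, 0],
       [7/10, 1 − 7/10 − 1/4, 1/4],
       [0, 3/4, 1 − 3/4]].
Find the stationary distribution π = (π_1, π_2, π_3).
π = (7/11, 3/11, 1/11)

This is a birth-death chain on three states, which satisfies detailed balance: π_1 · P_{12} = π_2 · P_{21} and π_2 · P_{23} = π_3 · P_{32}.
From π_1 · 3/10 = π_2 · 7/10: π_2/π_1 = (3/10)/(7/10) = 3/7.
From π_2 · 1/4 = π_3 · 3/4: π_3/π_2 = (1/4)/(3/4) = 1/3.
Take π_1 proportional to 1; then unnormalized π = (1, 3/7, 1/7). Normalize by dividing by the sum 11/7:
  π = (7/11, 3/11, 1/11).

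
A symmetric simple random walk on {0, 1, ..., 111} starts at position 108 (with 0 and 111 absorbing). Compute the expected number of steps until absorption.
E[τ | X_0 = 108] = 324

Let v_k = E[τ | X_0 = k]. Boundary: v_0 = v_111 = 0. Recurrence: v_k = 1 + (v_{k-1} + v_{k+1})/2 for 1 ≤ k ≤ 110. The particular solution to v_k − (v_{k-1} + v_{k+1})/2 = 1 is v_k = −k^2. Adding homogeneous solution A + B k and matching boundaries gives v_k = k (111 − k). Substituting k = 108: v_108 = 108 · 3 = 324.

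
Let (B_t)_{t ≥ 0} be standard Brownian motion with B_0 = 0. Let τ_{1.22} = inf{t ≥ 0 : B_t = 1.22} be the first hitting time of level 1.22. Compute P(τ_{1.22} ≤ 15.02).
P(τ_{1.22} ≤ 15.02) = 2(1 − Φ(1.22/√15.02)) = 2(1 − Φ(0.3148)) ≈ 0.7529

By the reflection principle for standard BM, P(τ_b ≤ t) = 2 · P(B_t ≥ b). Since B_t ~ N(0, t), P(B_t ≥ 1.22) = 1 − Φ(1.22/√t) = 1 − Φ(1.22/√15.02) = 1 − Φ(0.3148) ≈ 0.37646. Doubling: P(τ_{1.22} ≤ 15.02) ≈ 2 · 0.37646 = 0.75292 ≈ 0.7529.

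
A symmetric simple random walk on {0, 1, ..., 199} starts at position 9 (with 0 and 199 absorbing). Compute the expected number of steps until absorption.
E[τ | X_0 = 9] = 1710

Let v_k = E[τ | X_0 = k]. Boundary: v_0 = v_199 = 0. Recurrence: v_k = 1 + (v_{k-1} + v_{k+1})/2 for 1 ≤ k ≤ 198. The particular solution to v_k − (v_{k-1} + v_{k+1})/2 = 1 is v_k = −k^2. Adding homogeneous solution A + B k and matching boundaries gives v_k = k (199 − k). Substituting k = 9: v_9 = 9 · 190 = 1710.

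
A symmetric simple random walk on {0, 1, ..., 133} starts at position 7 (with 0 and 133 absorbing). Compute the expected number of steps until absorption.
E[τ | X_0 = 7] = 882

Let v_k = E[τ | X_0 = k]. Boundary: v_0 = v_133 = 0. Recurrence: v_k = 1 + (v_{k-1} + v_{k+1})/2 for 1 ≤ k ≤ 132. The particular solution to v_k − (v_{k-1} + v_{k+1})/2 = 1 is v_k = −k^2. Adding homogeneous solution A + B k and matching boundaries gives v_k = k (133 − k). Substituting k = 7: v_7 = 7 · 126 = 882.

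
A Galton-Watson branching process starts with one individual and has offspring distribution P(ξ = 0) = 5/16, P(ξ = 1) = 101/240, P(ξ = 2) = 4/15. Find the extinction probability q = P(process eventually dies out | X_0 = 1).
q = 1

Mean offspring μ = 0·5/16 + 1·101/240 + 2·4/15 = 229/240 ≤ 1. For μ ≤ 1 with offspring not concentrated at 1, the Galton-Watson process goes extinct almost surely, so q = 1.
(Algebraic check: The pgf is f(s) = 5/16 + 101/240·s + 4/15·s². The extinction probability q is the smallest fixed point of f in [0, 1]. Setting s = f(s):
  4/15·s² + (101/240 − 1)·s + 5/16 = 0
  4/15·s² − (5/16 + 4/15)·s + 5/16 = 0
which factors as (s − 1)·(4/15·s − 5/16) = 0, giving roots s = 1 and s = (5/16)/(4/15) = 75/64. Since 75/64 ≥ 1, the smallest root in [0, 1] is s = 1.)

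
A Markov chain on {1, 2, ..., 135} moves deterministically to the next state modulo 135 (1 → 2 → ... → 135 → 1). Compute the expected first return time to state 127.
E[T_127 | X_0 = 127] = 135

The chain cycles deterministically, so starting at state 127 it returns in exactly 135 steps. Equivalently, the stationary distribution is uniform π_j = 1/135 for every state j, so by Kac's formula E[T_127] = 1/π_127 = 135.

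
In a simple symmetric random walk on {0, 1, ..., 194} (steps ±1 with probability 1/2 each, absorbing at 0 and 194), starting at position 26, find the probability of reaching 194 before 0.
P(hit 194 before 0) = 26/194 = 13/97

Let u_k = P(hit 194 before 0 | start at k). Then u_0 = 0, u_194 = 1, and u_k = u_{k-1}/2 + u_{k+1}/2 for 1 ≤ k ≤ 193. This harmonic recurrence is solved by u_k = k/194, giving u_26 = 26/194 = 13/97.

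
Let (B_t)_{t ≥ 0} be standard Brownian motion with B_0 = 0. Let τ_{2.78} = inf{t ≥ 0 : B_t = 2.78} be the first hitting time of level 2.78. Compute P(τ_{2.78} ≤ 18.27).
P(τ_{2.78} ≤ 18.27) = 2(1 − Φ(2.78/√18.27)) = 2(1 − Φ(0.6504)) ≈ 0.5154

By the reflection principle for standard BM, P(τ_b ≤ t) = 2 · P(B_t ≥ b). Since B_t ~ N(0, t), P(B_t ≥ 2.78) = 1 − Φ(2.78/√t) = 1 − Φ(2.78/√18.27) = 1 − Φ(0.6504) ≈ 0.25772. Doubling: P(τ_{2.78} ≤ 18.27) ≈ 2 · 0.25772 = 0.51544 ≈ 0.5154.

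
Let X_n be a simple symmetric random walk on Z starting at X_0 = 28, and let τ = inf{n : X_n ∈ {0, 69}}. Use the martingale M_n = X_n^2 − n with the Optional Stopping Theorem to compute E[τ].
E[τ] = 1148

M_n = X_n^2 − n is a martingale (since E[X_{n+1}^2 | F_n] = X_n^2 + 1). By OST (τ has finite mean in a bounded region), E[M_τ] = E[M_0] = X_0^2 − 0 = 28^2 = 784. Also E[M_τ] = E[X_τ^2] − E[τ]. The walk exits at 0 or 69, with P(hit 69 first) = 28/69, so E[X_τ^2] = 69^2 · 28/69 + 0 = 1932. Thus E[τ] = E[X_τ^2] − E[M_τ] = 1932 − 784 = 1148 = 28(69 − 28) = 1148.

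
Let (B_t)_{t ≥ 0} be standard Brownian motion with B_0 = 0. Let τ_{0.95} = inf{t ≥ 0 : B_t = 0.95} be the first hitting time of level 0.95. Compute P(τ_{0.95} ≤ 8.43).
P(τ_{0.95} ≤ 8.43) = 2(1 − Φ(0.95/√8.43)) = 2(1 − Φ(0.3272)) ≈ 0.7435

By the reflection principle for standard BM, P(τ_b ≤ t) = 2 · P(B_t ≥ b). Since B_t ~ N(0, t), P(B_t ≥ 0.95) = 1 − Φ(0.95/√t) = 1 − Φ(0.95/√8.43) = 1 − Φ(0.3272) ≈ 0.37176. Doubling: P(τ_{0.95} ≤ 8.43) ≈ 2 · 0.37176 = 0.74352 ≈ 0.7435.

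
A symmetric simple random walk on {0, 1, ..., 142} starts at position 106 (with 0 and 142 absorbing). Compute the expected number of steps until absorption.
E[τ | X_0 = 106] = 3816

Let v_k = E[τ | X_0 = k]. Boundary: v_0 = v_142 = 0. Recurrence: v_k = 1 + (v_{k-1} + v_{k+1})/2 for 1 ≤ k ≤ 141. The particular solution to v_k − (v_{k-1} + v_{k+1})/2 = 1 is v_k = −k^2. Adding homogeneous solution A + B k and matching boundaries gives v_k = k (142 − k). Substituting k = 106: v_106 = 106 · 36 = 3816.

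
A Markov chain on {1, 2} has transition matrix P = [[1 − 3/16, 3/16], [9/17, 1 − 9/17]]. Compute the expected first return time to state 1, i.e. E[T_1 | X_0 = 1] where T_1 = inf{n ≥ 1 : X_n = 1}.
E[T_1 | X_0 = 1] = 1/π_1 = 65/48

For an irreducible recurrent Markov chain with stationary distribution π, E[T_i | X_0 = i] = 1/π_i (Kac's formula). Here π_1 = (9/17)/(3/16 + 9/17) = (9/17)/(195/272) = 48/65, so E[T_1 | X_0 = 1] = 1/π_1 = (3/16 + 9/17)/(9/17) = (195/272)/(9/17) = 65/48.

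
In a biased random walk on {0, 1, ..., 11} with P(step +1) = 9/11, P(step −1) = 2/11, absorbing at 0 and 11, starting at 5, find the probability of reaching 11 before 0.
P(hit 11 before 0) = (1 − (2/9)^5) / (1 − (2/9)^11) = 4480579071/4483008223

Let u_k denote P(reach 11 before 0 | start at k). Boundary: u_0 = 0, u_11 = 1. Recurrence: u_k = 9/11·u_{k+1} + 2/11·u_{k-1} for 1 ≤ k ≤ 10. Try u_k = A + B·r^k with r = q/p = (2/11)/(9/11) = 2/9. Substitution satisfies the recurrence; boundary conditions give:
  u_k = (1 − r^k) / (1 − r^N) = (1 − (2/9)^5) / (1 − (2/9)^11) = 4480579071/4483008223.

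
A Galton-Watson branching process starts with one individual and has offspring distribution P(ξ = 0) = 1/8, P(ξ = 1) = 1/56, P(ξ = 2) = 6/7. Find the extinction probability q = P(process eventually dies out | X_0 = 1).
q = 7/48

The pgf is f(s) = 1/8 + 1/56·s + 6/7·s². The extinction probability q is the smallest fixed point of f in [0, 1]. Setting s = f(s):
  6/7·s² + (1/56 − 1)·s + 1/8 = 0
  6/7·s² − (1/8 + 6/7)·s + 1/8 = 0
which factors as (s − 1)·(6/7·s − 1/8) = 0, giving roots s = 1 and s = (1/8)/(6/7) = 7/48.
Mean offspring μ = 1/56 + 2·6/7 = 97/56 > 1 (supercritical), so q < 1. The extinction probability is the smaller root: q = (1/8)/(6/7) = 7/48.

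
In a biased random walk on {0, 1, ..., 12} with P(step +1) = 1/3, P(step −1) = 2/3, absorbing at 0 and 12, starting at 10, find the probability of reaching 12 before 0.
P(hit 12 before 0) = (1 − (2)^10) / (1 − (2)^12) = 341/1365

Let u_k denote P(reach 12 before 0 | start at k). Boundary: u_0 = 0, u_12 = 1. Recurrence: u_k = 1/3·u_{k+1} + 2/3·u_{k-1} for 1 ≤ k ≤ 11. Try u_k = A + B·r^k with r = q/p = (2/3)/(1/3) = 2. Substitution satisfies the recurrence; boundary conditions give:
  u_k = (1 − r^k) / (1 − r^N) = (1 − (2)^10) / (1 − (2)^12) = 341/1365.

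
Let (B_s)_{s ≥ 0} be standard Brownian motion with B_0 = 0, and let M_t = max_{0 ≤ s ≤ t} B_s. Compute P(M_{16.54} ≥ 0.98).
P(M_{16.54} ≥ 0.98) = 2·P(B_{16.54} ≥ 0.98) = 2(1 − Φ(0.98/√16.54)) ≈ 0.8096

By the reflection principle for Brownian motion, P(M_t ≥ a) = 2 · P(B_t ≥ a) for a ≥ 0. Since B_t ~ N(0, t), P(B_t ≥ 0.98) = 1 − Φ(0.98/√t) = 1 − Φ(0.98/√16.54) = 1 − Φ(0.2410). So
  P(M_{16.54} ≥ 0.98) = 2(1 − Φ(0.2410)) ≈ 0.8096.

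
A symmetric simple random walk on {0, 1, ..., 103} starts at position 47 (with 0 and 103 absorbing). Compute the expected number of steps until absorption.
E[τ | X_0 = 47] = 2632

Let v_k = E[τ | X_0 = k]. Boundary: v_0 = v_103 = 0. Recurrence: v_k = 1 + (v_{k-1} + v_{k+1})/2 for 1 ≤ k ≤ 102. The particular solution to v_k − (v_{k-1} + v_{k+1})/2 = 1 is v_k = −k^2. Adding homogeneous solution A + B k and matching boundaries gives v_k = k (103 − k). Substituting k = 47: v_47 = 47 · 56 = 2632.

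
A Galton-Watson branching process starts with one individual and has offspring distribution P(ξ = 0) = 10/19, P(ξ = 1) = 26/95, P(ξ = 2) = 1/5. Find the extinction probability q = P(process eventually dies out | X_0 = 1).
q = 1

Mean offspring μ = 0·10/19 + 1·26/95 + 2·1/5 = 64/95 ≤ 1. For μ ≤ 1 with offspring not concentrated at 1, the Galton-Watson process goes extinct almost surely, so q = 1.
(Algebraic check: The pgf is f(s) = 10/19 + 26/95·s + 1/5·s². The extinction probability q is the smallest fixed point of f in [0, 1]. Setting s = f(s):
  1/5·s² + (26/95 − 1)·s + 10/19 = 0
  1/5·s² − (10/19 + 1/5)·s + 10/19 = 0
which factors as (s − 1)·(1/5·s − 10/19) = 0, giving roots s = 1 and s = (10/19)/(1/5) = 50/19. Since 50/19 ≥ 1, the smallest root in [0, 1] is s = 1.)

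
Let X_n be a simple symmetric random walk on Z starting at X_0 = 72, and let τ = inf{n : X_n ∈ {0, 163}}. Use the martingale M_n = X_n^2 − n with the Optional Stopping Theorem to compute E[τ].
E[τ] = 6552

M_n = X_n^2 − n is a martingale (since E[X_{n+1}^2 | F_n] = X_n^2 + 1). By OST (τ has finite mean in a bounded region), E[M_τ] = E[M_0] = X_0^2 − 0 = 72^2 = 5184. Also E[M_τ] = E[X_τ^2] − E[τ]. The walk exits at 0 or 163, with P(hit 163 first) = 72/163, so E[X_τ^2] = 163^2 · 72/163 + 0 = 11736. Thus E[τ] = E[X_τ^2] − E[M_τ] = 11736 − 5184 = 6552 = 72(163 − 72) = 6552.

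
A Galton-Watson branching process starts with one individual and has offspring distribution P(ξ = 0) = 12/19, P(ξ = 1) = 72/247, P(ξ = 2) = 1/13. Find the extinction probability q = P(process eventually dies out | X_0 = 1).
q = 1

Mean offspring μ = 0·12/19 + 1·72/247 + 2·1/13 = 110/247 ≤ 1. For μ ≤ 1 with offspring not concentrated at 1, the Galton-Watson process goes extinct almost surely, so q = 1.
(Algebraic check: The pgf is f(s) = 12/19 + 72/247·s + 1/13·s². The extinction probability q is the smallest fixed point of f in [0, 1]. Setting s = f(s):
  1/13·s² + (72/247 − 1)·s + 12/19 = 0
  1/13·s² − (12/19 + 1/13)·s + 12/19 = 0
which factors as (s − 1)·(1/13·s − 12/19) = 0, giving roots s = 1 and s = (12/19)/(1/13) = 156/19. Since 156/19 ≥ 1, the smallest root in [0, 1] is s = 1.)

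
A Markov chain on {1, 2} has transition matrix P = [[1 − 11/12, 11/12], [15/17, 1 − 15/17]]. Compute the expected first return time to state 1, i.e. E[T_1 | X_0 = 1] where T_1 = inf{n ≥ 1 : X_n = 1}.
E[T_1 | X_0 = 1] = 1/π_1 = 367/180

For an irreducible recurrent Markov chain with stationary distribution π, E[T_i | X_0 = i] = 1/π_i (Kac's formula). Here π_1 = (15/17)/(11/12 + 15/17) = (15/17)/(367/204) = 180/367, so E[T_1 | X_0 = 1] = 1/π_1 = (11/12 + 15/17)/(15/17) = (367/204)/(15/17) = 367/180.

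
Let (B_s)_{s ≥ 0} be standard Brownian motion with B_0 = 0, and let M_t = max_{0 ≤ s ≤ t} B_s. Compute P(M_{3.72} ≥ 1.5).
P(M_{3.72} ≥ 1.5) = 2·P(B_{3.72} ≥ 1.5) = 2(1 − Φ(1.5/√3.72)) ≈ 0.4367

By the reflection principle for Brownian motion, P(M_t ≥ a) = 2 · P(B_t ≥ a) for a ≥ 0. Since B_t ~ N(0, t), P(B_t ≥ 1.5) = 1 − Φ(1.5/√t) = 1 − Φ(1.5/√3.72) = 1 − Φ(0.7777). So
  P(M_{3.72} ≥ 1.5) = 2(1 − Φ(0.7777)) ≈ 0.4367.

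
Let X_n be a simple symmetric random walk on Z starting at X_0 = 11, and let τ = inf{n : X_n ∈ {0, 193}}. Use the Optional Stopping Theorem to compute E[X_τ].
E[X_τ] = 11

X_n is a martingale and τ is a bounded-mean stopping time (indeed τ is finite a.s. with bounded expectation since the walk is in a bounded region). By the OST, E[X_τ] = E[X_0] = 11. Equivalently: E[X_τ] = 193 · P(hit 193 first) + 0 · P(hit 0 first) = 193 · (11/193) = 11.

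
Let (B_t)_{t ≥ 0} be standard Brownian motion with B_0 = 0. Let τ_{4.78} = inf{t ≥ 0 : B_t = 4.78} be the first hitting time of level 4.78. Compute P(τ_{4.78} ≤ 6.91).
P(τ_{4.78} ≤ 6.91) = 2(1 − Φ(4.78/√6.91)) = 2(1 − Φ(1.8184)) ≈ 0.0690

By the reflection principle for standard BM, P(τ_b ≤ t) = 2 · P(B_t ≥ b). Since B_t ~ N(0, t), P(B_t ≥ 4.78) = 1 − Φ(4.78/√t) = 1 − Φ(4.78/√6.91) = 1 − Φ(1.8184) ≈ 0.03450. Doubling: P(τ_{4.78} ≤ 6.91) ≈ 2 · 0.03450 = 0.06900 ≈ 0.0690.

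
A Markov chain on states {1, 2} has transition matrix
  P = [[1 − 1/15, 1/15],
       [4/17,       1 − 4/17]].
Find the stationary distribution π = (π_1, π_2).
π_1 = 60/77, π_2 = 17/77

Solve πP = π with π_1 + π_2 = 1. From πP = π: π_1 · (1 − 1/15) + π_2 · 4/17 = π_1 ⇒ π_2 · 4/17 = π_1 · 1/15 ⇒ π_2/π_1 = (1/15)/(4/17) = 17/60. Together with π_1 + π_2 = 1:
  π_1 = (4/17)/(1/15 + 4/17) = (4/17)/(77/255) = 60/77,
  π_2 = (1/15)/(1/15 + 4/17) = (1/15)/(77/255) = 17/77.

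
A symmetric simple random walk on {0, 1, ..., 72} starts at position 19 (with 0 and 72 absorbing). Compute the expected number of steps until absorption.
E[τ | X_0 = 19] = 1007

Let v_k = E[τ | X_0 = k]. Boundary: v_0 = v_72 = 0. Recurrence: v_k = 1 + (v_{k-1} + v_{k+1})/2 for 1 ≤ k ≤ 71. The particular solution to v_k − (v_{k-1} + v_{k+1})/2 = 1 is v_k = −k^2. Adding homogeneous solution A + B k and matching boundaries gives v_k = k (72 − k). Substituting k = 19: v_19 = 19 · 53 = 1007.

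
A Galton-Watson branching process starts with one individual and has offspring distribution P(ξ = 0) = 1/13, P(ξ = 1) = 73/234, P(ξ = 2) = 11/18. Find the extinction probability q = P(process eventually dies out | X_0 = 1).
q = 18/143

The pgf is f(s) = 1/13 + 73/234·s + 11/18·s². The extinction probability q is the smallest fixed point of f in [0, 1]. Setting s = f(s):
  11/18·s² + (73/234 − 1)·s + 1/13 = 0
  11/18·s² − (1/13 + 11/18)·s + 1/13 = 0
which factors as (s − 1)·(11/18·s − 1/13) = 0, giving roots s = 1 and s = (1/13)/(11/18) = 18/143.
Mean offspring μ = 73/234 + 2·11/18 = 359/234 > 1 (supercritical), so q < 1. The extinction probability is the smaller root: q = (1/13)/(11/18) = 18/143.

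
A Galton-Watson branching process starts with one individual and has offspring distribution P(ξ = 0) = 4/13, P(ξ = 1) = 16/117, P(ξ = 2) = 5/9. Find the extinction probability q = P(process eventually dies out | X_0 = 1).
q = 36/65

The pgf is f(s) = 4/13 + 16/117·s + 5/9·s². The extinction probability q is the smallest fixed point of f in [0, 1]. Setting s = f(s):
  5/9·s² + (16/117 − 1)·s + 4/13 = 0
  5/9·s² − (4/13 + 5/9)·s + 4/13 = 0
which factors as (s − 1)·(5/9·s − 4/13) = 0, giving roots s = 1 and s = (4/13)/(5/9) = 36/65.
Mean offspring μ = 16/117 + 2·5/9 = 146/117 > 1 (supercritical), so q < 1. The extinction probability is the smaller root: q = (4/13)/(5/9) = 36/65.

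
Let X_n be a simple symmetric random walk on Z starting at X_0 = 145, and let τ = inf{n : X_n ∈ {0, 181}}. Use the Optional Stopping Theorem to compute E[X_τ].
E[X_τ] = 145

X_n is a martingale and τ is a bounded-mean stopping time (indeed τ is finite a.s. with bounded expectation since the walk is in a bounded region). By the OST, E[X_τ] = E[X_0] = 145. Equivalently: E[X_τ] = 181 · P(hit 181 first) + 0 · P(hit 0 first) = 181 · (145/181) = 145.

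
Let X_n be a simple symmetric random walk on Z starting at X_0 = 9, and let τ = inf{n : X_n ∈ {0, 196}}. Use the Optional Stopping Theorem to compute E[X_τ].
E[X_τ] = 9

X_n is a martingale and τ is a bounded-mean stopping time (indeed τ is finite a.s. with bounded expectation since the walk is in a bounded region). By the OST, E[X_τ] = E[X_0] = 9. Equivalently: E[X_τ] = 196 · P(hit 196 first) + 0 · P(hit 0 first) = 196 · (9/196) = 9.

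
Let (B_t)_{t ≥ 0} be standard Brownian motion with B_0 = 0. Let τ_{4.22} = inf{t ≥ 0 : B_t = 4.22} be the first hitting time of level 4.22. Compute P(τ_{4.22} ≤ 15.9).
P(τ_{4.22} ≤ 15.9) = 2(1 − Φ(4.22/√15.9)) = 2(1 − Φ(1.0583)) ≈ 0.2899

By the reflection principle for standard BM, P(τ_b ≤ t) = 2 · P(B_t ≥ b). Since B_t ~ N(0, t), P(B_t ≥ 4.22) = 1 − Φ(4.22/√t) = 1 − Φ(4.22/√15.9) = 1 − Φ(1.0583) ≈ 0.14496. Doubling: P(τ_{4.22} ≤ 15.9) ≈ 2 · 0.14496 = 0.28992 ≈ 0.2899.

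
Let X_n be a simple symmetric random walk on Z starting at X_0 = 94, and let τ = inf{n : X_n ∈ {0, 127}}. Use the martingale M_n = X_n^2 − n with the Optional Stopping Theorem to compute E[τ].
E[τ] = 3102

M_n = X_n^2 − n is a martingale (since E[X_{n+1}^2 | F_n] = X_n^2 + 1). By OST (τ has finite mean in a bounded region), E[M_τ] = E[M_0] = X_0^2 − 0 = 94^2 = 8836. Also E[M_τ] = E[X_τ^2] − E[τ]. The walk exits at 0 or 127, with P(hit 127 first) = 94/127, so E[X_τ^2] = 127^2 · 94/127 + 0 = 11938. Thus E[τ] = E[X_τ^2] − E[M_τ] = 11938 − 8836 = 3102 = 94(127 − 94) = 3102.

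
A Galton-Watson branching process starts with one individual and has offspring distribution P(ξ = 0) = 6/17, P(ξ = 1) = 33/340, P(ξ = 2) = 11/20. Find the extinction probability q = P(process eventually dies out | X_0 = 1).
q = 120/187

The pgf is f(s) = 6/17 + 33/340·s + 11/20·s². The extinction probability q is the smallest fixed point of f in [0, 1]. Setting s = f(s):
  11/20·s² + (33/340 − 1)·s + 6/17 = 0
  11/20·s² − (6/17 + 11/20)·s + 6/17 = 0
which factors as (s − 1)·(11/20·s − 6/17) = 0, giving roots s = 1 and s = (6/17)/(11/20) = 120/187.
Mean offspring μ = 33/340 + 2·11/20 = 407/340 > 1 (supercritical), so q < 1. The extinction probability is the smaller root: q = (6/17)/(11/20) = 120/187.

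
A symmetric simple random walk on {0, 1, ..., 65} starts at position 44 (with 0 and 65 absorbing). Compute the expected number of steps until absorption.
E[τ | X_0 = 44] = 924

Let v_k = E[τ | X_0 = k]. Boundary: v_0 = v_65 = 0. Recurrence: v_k = 1 + (v_{k-1} + v_{k+1})/2 for 1 ≤ k ≤ 64. The particular solution to v_k − (v_{k-1} + v_{k+1})/2 = 1 is v_k = −k^2. Adding homogeneous solution A + B k and matching boundaries gives v_k = k (65 − k). Substituting k = 44: v_44 = 44 · 21 = 924.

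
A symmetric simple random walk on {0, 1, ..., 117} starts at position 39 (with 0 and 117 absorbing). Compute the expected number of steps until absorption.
E[τ | X_0 = 39] = 3042

Let v_k = E[τ | X_0 = k]. Boundary: v_0 = v_117 = 0. Recurrence: v_k = 1 + (v_{k-1} + v_{k+1})/2 for 1 ≤ k ≤ 116. The particular solution to v_k − (v_{k-1} + v_{k+1})/2 = 1 is v_k = −k^2. Adding homogeneous solution A + B k and matching boundaries gives v_k = k (117 − k). Substituting k = 39: v_39 = 39 · 78 = 3042.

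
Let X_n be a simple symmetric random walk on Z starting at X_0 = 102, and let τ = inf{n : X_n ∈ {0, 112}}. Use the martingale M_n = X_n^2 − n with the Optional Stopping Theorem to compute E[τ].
E[τ] = 1020

M_n = X_n^2 − n is a martingale (since E[X_{n+1}^2 | F_n] = X_n^2 + 1). By OST (τ has finite mean in a bounded region), E[M_τ] = E[M_0] = X_0^2 − 0 = 102^2 = 10404. Also E[M_τ] = E[X_τ^2] − E[τ]. The walk exits at 0 or 112, with P(hit 112 first) = 102/112, so E[X_τ^2] = 112^2 · 102/112 + 0 = 11424. Thus E[τ] = E[X_τ^2] − E[M_τ] = 11424 − 10404 = 1020 = 102(112 − 102) = 1020.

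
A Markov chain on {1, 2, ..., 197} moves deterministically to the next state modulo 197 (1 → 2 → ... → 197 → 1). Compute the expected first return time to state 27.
E[T_27 | X_0 = 27] = 197

The chain cycles deterministically, so starting at state 27 it returns in exactly 197 steps. Equivalently, the stationary distribution is uniform π_j = 1/197 for every state j, so by Kac's formula E[T_27] = 1/π_27 = 197.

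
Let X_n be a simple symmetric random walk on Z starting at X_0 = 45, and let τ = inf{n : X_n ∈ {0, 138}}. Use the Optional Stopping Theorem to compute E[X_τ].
E[X_τ] = 45

X_n is a martingale and τ is a bounded-mean stopping time (indeed τ is finite a.s. with bounded expectation since the walk is in a bounded region). By the OST, E[X_τ] = E[X_0] = 45. Equivalently: E[X_τ] = 138 · P(hit 138 first) + 0 · P(hit 0 first) = 138 · (45/138) = 45.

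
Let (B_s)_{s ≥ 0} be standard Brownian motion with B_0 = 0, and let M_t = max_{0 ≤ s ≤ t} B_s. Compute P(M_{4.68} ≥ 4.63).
P(M_{4.68} ≥ 4.63) = 2·P(B_{4.68} ≥ 4.63) = 2(1 − Φ(4.63/√4.68)) ≈ 0.0323

By the reflection principle for Brownian motion, P(M_t ≥ a) = 2 · P(B_t ≥ a) for a ≥ 0. Since B_t ~ N(0, t), P(B_t ≥ 4.63) = 1 − Φ(4.63/√t) = 1 − Φ(4.63/√4.68) = 1 − Φ(2.1402). So
  P(M_{4.68} ≥ 4.63) = 2(1 − Φ(2.1402)) ≈ 0.0323.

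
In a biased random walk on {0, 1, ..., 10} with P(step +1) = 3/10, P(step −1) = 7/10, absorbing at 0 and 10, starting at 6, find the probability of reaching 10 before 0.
P(hit 10 before 0) = (1 − (7/3)^6) / (1 − (7/3)^10) = 236763/7060405

Let u_k denote P(reach 10 before 0 | start at k). Boundary: u_0 = 0, u_10 = 1. Recurrence: u_k = 3/10·u_{k+1} + 7/10·u_{k-1} for 1 ≤ k ≤ 9. Try u_k = A + B·r^k with r = q/p = (7/10)/(3/10) = 7/3. Substitution satisfies the recurrence; boundary conditions give:
  u_k = (1 − r^k) / (1 − r^N) = (1 − (7/3)^6) / (1 − (7/3)^10) = 236763/7060405.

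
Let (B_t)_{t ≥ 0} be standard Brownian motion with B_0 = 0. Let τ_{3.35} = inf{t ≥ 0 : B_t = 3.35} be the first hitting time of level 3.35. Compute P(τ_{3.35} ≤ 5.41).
P(τ_{3.35} ≤ 5.41) = 2(1 − Φ(3.35/√5.41)) = 2(1 − Φ(1.4403)) ≈ 0.1498

By the reflection principle for standard BM, P(τ_b ≤ t) = 2 · P(B_t ≥ b). Since B_t ~ N(0, t), P(B_t ≥ 3.35) = 1 − Φ(3.35/√t) = 1 − Φ(3.35/√5.41) = 1 − Φ(1.4403) ≈ 0.07489. Doubling: P(τ_{3.35} ≤ 5.41) ≈ 2 · 0.07489 = 0.14978 ≈ 0.1498.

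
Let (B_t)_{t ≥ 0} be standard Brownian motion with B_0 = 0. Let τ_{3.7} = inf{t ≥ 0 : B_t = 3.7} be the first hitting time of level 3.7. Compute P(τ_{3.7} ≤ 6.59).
P(τ_{3.7} ≤ 6.59) = 2(1 − Φ(3.7/√6.59)) = 2(1 − Φ(1.4413)) ≈ 0.1495

By the reflection principle for standard BM, P(τ_b ≤ t) = 2 · P(B_t ≥ b). Since B_t ~ N(0, t), P(B_t ≥ 3.7) = 1 − Φ(3.7/√t) = 1 − Φ(3.7/√6.59) = 1 − Φ(1.4413) ≈ 0.07475. Doubling: P(τ_{3.7} ≤ 6.59) ≈ 2 · 0.07475 = 0.14950 ≈ 0.1495.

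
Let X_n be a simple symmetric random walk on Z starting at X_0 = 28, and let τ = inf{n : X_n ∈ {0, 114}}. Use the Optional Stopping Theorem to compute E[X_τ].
E[X_τ] = 28

X_n is a martingale and τ is a bounded-mean stopping time (indeed τ is finite a.s. with bounded expectation since the walk is in a bounded region). By the OST, E[X_τ] = E[X_0] = 28. Equivalently: E[X_τ] = 114 · P(hit 114 first) + 0 · P(hit 0 first) = 114 · (28/114) = 28.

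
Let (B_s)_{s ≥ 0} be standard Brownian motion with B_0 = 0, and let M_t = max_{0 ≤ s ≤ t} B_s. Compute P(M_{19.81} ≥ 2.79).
P(M_{19.81} ≥ 2.79) = 2·P(B_{19.81} ≥ 2.79) = 2(1 − Φ(2.79/√19.81)) ≈ 0.5308

By the reflection principle for Brownian motion, P(M_t ≥ a) = 2 · P(B_t ≥ a) for a ≥ 0. Since B_t ~ N(0, t), P(B_t ≥ 2.79) = 1 − Φ(2.79/√t) = 1 − Φ(2.79/√19.81) = 1 − Φ(0.6268). So
  P(M_{19.81} ≥ 2.79) = 2(1 − Φ(0.6268)) ≈ 0.5308.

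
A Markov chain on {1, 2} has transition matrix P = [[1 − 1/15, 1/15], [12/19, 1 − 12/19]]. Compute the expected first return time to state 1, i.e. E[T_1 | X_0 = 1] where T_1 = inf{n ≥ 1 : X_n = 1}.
E[T_1 | X_0 = 1] = 1/π_1 = 199/180

For an irreducible recurrent Markov chain with stationary distribution π, E[T_i | X_0 = i] = 1/π_i (Kac's formula). Here π_1 = (12/19)/(1/15 + 12/19) = (12/19)/(199/285) = 180/199, so E[T_1 | X_0 = 1] = 1/π_1 = (1/15 + 12/19)/(12/19) = (199/285)/(12/19) = 199/180.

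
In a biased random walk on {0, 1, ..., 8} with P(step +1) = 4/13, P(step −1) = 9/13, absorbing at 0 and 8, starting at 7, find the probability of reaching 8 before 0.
P(hit 8 before 0) = (1 − (9/4)^7) / (1 − (9/4)^8) = 3813268/8596237

Let u_k denote P(reach 8 before 0 | start at k). Boundary: u_0 = 0, u_8 = 1. Recurrence: u_k = 4/13·u_{k+1} + 9/13·u_{k-1} for 1 ≤ k ≤ 7. Try u_k = A + B·r^k with r = q/p = (9/13)/(4/13) = 9/4. Substitution satisfies the recurrence; boundary conditions give:
  u_k = (1 − r^k) / (1 − r^N) = (1 − (9/4)^7) / (1 − (9/4)^8) = 3813268/8596237.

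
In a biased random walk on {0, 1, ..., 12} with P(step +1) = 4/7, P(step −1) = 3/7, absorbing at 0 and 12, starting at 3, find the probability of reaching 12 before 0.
P(hit 12 before 0) = (1 − (3/4)^3) / (1 − (3/4)^12) = 262144/439075

Let u_k denote P(reach 12 before 0 | start at k). Boundary: u_0 = 0, u_12 = 1. Recurrence: u_k = 4/7·u_{k+1} + 3/7·u_{k-1} for 1 ≤ k ≤ 11. Try u_k = A + B·r^k with r = q/p = (3/7)/(4/7) = 3/4. Substitution satisfies the recurrence; boundary conditions give:
  u_k = (1 − r^k) / (1 − r^N) = (1 − (3/4)^3) / (1 − (3/4)^12) = 262144/439075.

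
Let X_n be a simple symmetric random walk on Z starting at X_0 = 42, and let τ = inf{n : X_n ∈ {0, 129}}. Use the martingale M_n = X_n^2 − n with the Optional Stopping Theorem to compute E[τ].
E[τ] = 3654

M_n = X_n^2 − n is a martingale (since E[X_{n+1}^2 | F_n] = X_n^2 + 1). By OST (τ has finite mean in a bounded region), E[M_τ] = E[M_0] = X_0^2 − 0 = 42^2 = 1764. Also E[M_τ] = E[X_τ^2] − E[τ]. The walk exits at 0 or 129, with P(hit 129 first) = 42/129, so E[X_τ^2] = 129^2 · 42/129 + 0 = 5418. Thus E[τ] = E[X_τ^2] − E[M_τ] = 5418 − 1764 = 3654 = 42(129 − 42) = 3654.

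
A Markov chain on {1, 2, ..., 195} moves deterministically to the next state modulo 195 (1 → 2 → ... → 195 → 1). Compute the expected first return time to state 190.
E[T_190 | X_0 = 190] = 195

The chain cycles deterministically, so starting at state 190 it returns in exactly 195 steps. Equivalently, the stationary distribution is uniform π_j = 1/195 for every state j, so by Kac's formula E[T_190] = 1/π_190 = 195.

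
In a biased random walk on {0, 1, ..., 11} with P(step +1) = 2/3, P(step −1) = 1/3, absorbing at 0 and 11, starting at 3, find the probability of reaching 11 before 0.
P(hit 11 before 0) = (1 − (1/2)^3) / (1 − (1/2)^11) = 1792/2047

Let u_k denote P(reach 11 before 0 | start at k). Boundary: u_0 = 0, u_11 = 1. Recurrence: u_k = 2/3·u_{k+1} + 1/3·u_{k-1} for 1 ≤ k ≤ 10. Try u_k = A + B·r^k with r = q/p = (1/3)/(2/3) = 1/2. Substitution satisfies the recurrence; boundary conditions give:
  u_k = (1 − r^k) / (1 − r^N) = (1 − (1/2)^3) / (1 − (1/2)^11) = 1792/2047.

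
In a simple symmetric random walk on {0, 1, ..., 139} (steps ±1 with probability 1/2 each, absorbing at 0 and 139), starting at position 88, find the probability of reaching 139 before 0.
P(hit 139 before 0) = 88/139

Let u_k = P(hit 139 before 0 | start at k). Then u_0 = 0, u_139 = 1, and u_k = u_{k-1}/2 + u_{k+1}/2 for 1 ≤ k ≤ 138. This harmonic recurrence is solved by u_k = k/139, giving u_88 = 88/139.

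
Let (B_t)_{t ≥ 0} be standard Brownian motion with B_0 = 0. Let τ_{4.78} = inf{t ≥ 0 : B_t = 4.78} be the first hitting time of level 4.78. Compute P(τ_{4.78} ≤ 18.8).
P(τ_{4.78} ≤ 18.8) = 2(1 − Φ(4.78/√18.8)) = 2(1 − Φ(1.1024)) ≈ 0.2703

By the reflection principle for standard BM, P(τ_b ≤ t) = 2 · P(B_t ≥ b). Since B_t ~ N(0, t), P(B_t ≥ 4.78) = 1 − Φ(4.78/√t) = 1 − Φ(4.78/√18.8) = 1 − Φ(1.1024) ≈ 0.13514. Doubling: P(τ_{4.78} ≤ 18.8) ≈ 2 · 0.13514 = 0.27028 ≈ 0.2703.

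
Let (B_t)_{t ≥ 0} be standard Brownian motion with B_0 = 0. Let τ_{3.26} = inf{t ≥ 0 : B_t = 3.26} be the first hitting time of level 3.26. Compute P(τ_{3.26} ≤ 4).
P(τ_{3.26} ≤ 4) = 2(1 − Φ(3.26/√4)) = 2(1 − Φ(1.6300)) ≈ 0.1031

By the reflection principle for standard BM, P(τ_b ≤ t) = 2 · P(B_t ≥ b). Since B_t ~ N(0, t), P(B_t ≥ 3.26) = 1 − Φ(3.26/√t) = 1 − Φ(3.26/√4) = 1 − Φ(1.6300) ≈ 0.05155. Doubling: P(τ_{3.26} ≤ 4) ≈ 2 · 0.05155 = 0.10310 ≈ 0.1031.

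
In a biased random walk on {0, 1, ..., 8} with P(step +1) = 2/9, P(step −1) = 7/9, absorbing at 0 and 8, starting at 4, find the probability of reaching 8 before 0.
P(hit 8 before 0) = (1 − (7/2)^4) / (1 − (7/2)^8) = 16/2417

Let u_k denote P(reach 8 before 0 | start at k). Boundary: u_0 = 0, u_8 = 1. Recurrence: u_k = 2/9·u_{k+1} + 7/9·u_{k-1} for 1 ≤ k ≤ 7. Try u_k = A + B·r^k with r = q/p = (7/9)/(2/9) = 7/2. Substitution satisfies the recurrence; boundary conditions give:
  u_k = (1 − r^k) / (1 − r^N) = (1 − (7/2)^4) / (1 − (7/2)^8) = 16/2417.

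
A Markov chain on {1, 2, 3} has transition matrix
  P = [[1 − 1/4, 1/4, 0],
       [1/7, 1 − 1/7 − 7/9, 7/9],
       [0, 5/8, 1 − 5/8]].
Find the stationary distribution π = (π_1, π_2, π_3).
π = (180/887, 315/887, 392/887)

This is a birth-death chain on three states, which satisfies detailed balance: π_1 · P_{12} = π_2 · P_{21} and π_2 · P_{23} = π_3 · P_{32}.
From π_1 · 1/4 = π_2 · 1/7: π_2/π_1 = (1/4)/(1/7) = 7/4.
From π_2 · 7/9 = π_3 · 5/8: π_3/π_2 = (7/9)/(5/8) = 56/45.
Take π_1 proportional to 1; then unnormalized π = (1, 7/4, 98/45). Normalize by dividing by the sum 887/180:
  π = (180/887, 315/887, 392/887).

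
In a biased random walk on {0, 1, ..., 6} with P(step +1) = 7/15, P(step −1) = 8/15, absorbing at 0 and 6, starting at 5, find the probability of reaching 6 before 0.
P(hit 6 before 0) = (1 − (8/7)^5) / (1 − (8/7)^6) = 111727/144495

Let u_k denote P(reach 6 before 0 | start at k). Boundary: u_0 = 0, u_6 = 1. Recurrence: u_k = 7/15·u_{k+1} + 8/15·u_{k-1} for 1 ≤ k ≤ 5. Try u_k = A + B·r^k with r = q/p = (8/15)/(7/15) = 8/7. Substitution satisfies the recurrence; boundary conditions give:
  u_k = (1 − r^k) / (1 − r^N) = (1 − (8/7)^5) / (1 − (8/7)^6) = 111727/144495.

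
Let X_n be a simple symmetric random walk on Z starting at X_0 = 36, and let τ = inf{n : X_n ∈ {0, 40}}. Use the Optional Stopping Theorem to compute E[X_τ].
E[X_τ] = 36

X_n is a martingale and τ is a bounded-mean stopping time (indeed τ is finite a.s. with bounded expectation since the walk is in a bounded region). By the OST, E[X_τ] = E[X_0] = 36. Equivalently: E[X_τ] = 40 · P(hit 40 first) + 0 · P(hit 0 first) = 40 · (36/40) = 36.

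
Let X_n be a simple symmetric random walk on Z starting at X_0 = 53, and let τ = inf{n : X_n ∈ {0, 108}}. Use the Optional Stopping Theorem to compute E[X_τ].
E[X_τ] = 53

X_n is a martingale and τ is a bounded-mean stopping time (indeed τ is finite a.s. with bounded expectation since the walk is in a bounded region). By the OST, E[X_τ] = E[X_0] = 53. Equivalently: E[X_τ] = 108 · P(hit 108 first) + 0 · P(hit 0 first) = 108 · (53/108) = 53.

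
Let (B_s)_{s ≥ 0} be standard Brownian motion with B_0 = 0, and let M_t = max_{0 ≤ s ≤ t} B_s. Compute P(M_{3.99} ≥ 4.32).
P(M_{3.99} ≥ 4.32) = 2·P(B_{3.99} ≥ 4.32) = 2(1 − Φ(4.32/√3.99)) ≈ 0.0306

By the reflection principle for Brownian motion, P(M_t ≥ a) = 2 · P(B_t ≥ a) for a ≥ 0. Since B_t ~ N(0, t), P(B_t ≥ 4.32) = 1 − Φ(4.32/√t) = 1 − Φ(4.32/√3.99) = 1 − Φ(2.1627). So
  P(M_{3.99} ≥ 4.32) = 2(1 − Φ(2.1627)) ≈ 0.0306.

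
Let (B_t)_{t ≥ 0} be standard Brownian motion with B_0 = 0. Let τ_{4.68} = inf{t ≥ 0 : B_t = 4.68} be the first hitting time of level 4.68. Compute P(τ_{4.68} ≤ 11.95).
P(τ_{4.68} ≤ 11.95) = 2(1 − Φ(4.68/√11.95)) = 2(1 − Φ(1.3538)) ≈ 0.1758

By the reflection principle for standard BM, P(τ_b ≤ t) = 2 · P(B_t ≥ b). Since B_t ~ N(0, t), P(B_t ≥ 4.68) = 1 − Φ(4.68/√t) = 1 − Φ(4.68/√11.95) = 1 − Φ(1.3538) ≈ 0.08790. Doubling: P(τ_{4.68} ≤ 11.95) ≈ 2 · 0.08790 = 0.17580 ≈ 0.1758.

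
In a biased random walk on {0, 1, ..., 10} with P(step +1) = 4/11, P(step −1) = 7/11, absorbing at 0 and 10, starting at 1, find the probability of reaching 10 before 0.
P(hit 10 before 0) = (1 − (7/4)^1) / (1 − (7/4)^10) = 262144/93808891

Let u_k denote P(reach 10 before 0 | start at k). Boundary: u_0 = 0, u_10 = 1. Recurrence: u_k = 4/11·u_{k+1} + 7/11·u_{k-1} for 1 ≤ k ≤ 9. Try u_k = A + B·r^k with r = q/p = (7/11)/(4/11) = 7/4. Substitution satisfies the recurrence; boundary conditions give:
  u_k = (1 − r^k) / (1 − r^N) = (1 − (7/4)^1) / (1 − (7/4)^10) = 262144/93808891.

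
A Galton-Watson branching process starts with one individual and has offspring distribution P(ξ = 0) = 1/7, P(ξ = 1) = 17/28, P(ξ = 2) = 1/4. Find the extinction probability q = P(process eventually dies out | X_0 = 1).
q = 4/7

The pgf is f(s) = 1/7 + 17/28·s + 1/4·s². The extinction probability q is the smallest fixed point of f in [0, 1]. Setting s = f(s):
  1/4·s² + (17/28 − 1)·s + 1/7 = 0
  1/4·s² − (1/7 + 1/4)·s + 1/7 = 0
which factors as (s − 1)·(1/4·s − 1/7) = 0, giving roots s = 1 and s = (1/7)/(1/4) = 4/7.
Mean offspring μ = 17/28 + 2·1/4 = 31/28 > 1 (supercritical), so q < 1. The extinction probability is the smaller root: q = (1/7)/(1/4) = 4/7.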